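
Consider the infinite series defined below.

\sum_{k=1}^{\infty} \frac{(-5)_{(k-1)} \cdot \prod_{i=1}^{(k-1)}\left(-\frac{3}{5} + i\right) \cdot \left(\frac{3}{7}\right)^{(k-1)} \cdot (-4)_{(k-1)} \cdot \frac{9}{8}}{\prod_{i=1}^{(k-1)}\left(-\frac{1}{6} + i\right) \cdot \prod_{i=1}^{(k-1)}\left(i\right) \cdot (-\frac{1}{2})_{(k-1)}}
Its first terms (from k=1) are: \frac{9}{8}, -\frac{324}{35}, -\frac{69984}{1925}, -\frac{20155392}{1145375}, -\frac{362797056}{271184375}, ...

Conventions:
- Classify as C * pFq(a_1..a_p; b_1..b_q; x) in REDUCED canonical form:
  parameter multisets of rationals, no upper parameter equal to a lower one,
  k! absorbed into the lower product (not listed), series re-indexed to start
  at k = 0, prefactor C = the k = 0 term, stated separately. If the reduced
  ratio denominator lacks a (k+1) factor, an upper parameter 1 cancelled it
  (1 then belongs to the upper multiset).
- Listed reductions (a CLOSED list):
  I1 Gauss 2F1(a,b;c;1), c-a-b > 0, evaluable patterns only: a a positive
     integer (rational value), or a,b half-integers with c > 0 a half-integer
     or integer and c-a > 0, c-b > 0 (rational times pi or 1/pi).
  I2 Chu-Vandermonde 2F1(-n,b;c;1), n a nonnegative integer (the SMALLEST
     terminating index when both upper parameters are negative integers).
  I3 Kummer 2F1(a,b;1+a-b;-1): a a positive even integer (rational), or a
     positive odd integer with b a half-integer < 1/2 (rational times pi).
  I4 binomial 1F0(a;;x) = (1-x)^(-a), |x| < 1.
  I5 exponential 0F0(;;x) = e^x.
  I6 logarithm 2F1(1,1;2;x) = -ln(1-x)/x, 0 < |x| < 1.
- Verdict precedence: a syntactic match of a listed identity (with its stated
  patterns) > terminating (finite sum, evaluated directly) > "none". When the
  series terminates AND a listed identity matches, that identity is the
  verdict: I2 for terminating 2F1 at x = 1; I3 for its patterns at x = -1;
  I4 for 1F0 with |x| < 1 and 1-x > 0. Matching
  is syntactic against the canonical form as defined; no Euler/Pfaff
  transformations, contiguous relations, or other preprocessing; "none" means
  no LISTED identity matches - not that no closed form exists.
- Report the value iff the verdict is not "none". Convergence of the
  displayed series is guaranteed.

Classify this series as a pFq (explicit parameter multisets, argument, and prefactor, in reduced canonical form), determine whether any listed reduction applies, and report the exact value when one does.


At argument \frac{3}{7}: a 3F2 with upper {-5, -4, \frac{2}{5}}, lower {-\frac{1}{2}, \frac{5}{6}}, scaled by C = \frac{9}{8}. Verdict: terminating. (-4)_k vanishes past k = 4, leaving a 5-term sum, computed directly. Its exact value is -\frac{2339089648641}{36881075000}.

Key observation: with t_0 = \frac{9}{8}, the lower running product (C = 9/8, x = 3/7) is a rising factorial.
Consecutive-term ratio: r(k) = \frac{3}{7} * (k-5) (k-4) (k+\frac{2}{5}) / [(k-\frac{1}{2}) (k+\frac{5}{6}) (k+1)] - rational; roots negated = parameters, x = \frac{3}{7}, C = \frac{9}{8}.


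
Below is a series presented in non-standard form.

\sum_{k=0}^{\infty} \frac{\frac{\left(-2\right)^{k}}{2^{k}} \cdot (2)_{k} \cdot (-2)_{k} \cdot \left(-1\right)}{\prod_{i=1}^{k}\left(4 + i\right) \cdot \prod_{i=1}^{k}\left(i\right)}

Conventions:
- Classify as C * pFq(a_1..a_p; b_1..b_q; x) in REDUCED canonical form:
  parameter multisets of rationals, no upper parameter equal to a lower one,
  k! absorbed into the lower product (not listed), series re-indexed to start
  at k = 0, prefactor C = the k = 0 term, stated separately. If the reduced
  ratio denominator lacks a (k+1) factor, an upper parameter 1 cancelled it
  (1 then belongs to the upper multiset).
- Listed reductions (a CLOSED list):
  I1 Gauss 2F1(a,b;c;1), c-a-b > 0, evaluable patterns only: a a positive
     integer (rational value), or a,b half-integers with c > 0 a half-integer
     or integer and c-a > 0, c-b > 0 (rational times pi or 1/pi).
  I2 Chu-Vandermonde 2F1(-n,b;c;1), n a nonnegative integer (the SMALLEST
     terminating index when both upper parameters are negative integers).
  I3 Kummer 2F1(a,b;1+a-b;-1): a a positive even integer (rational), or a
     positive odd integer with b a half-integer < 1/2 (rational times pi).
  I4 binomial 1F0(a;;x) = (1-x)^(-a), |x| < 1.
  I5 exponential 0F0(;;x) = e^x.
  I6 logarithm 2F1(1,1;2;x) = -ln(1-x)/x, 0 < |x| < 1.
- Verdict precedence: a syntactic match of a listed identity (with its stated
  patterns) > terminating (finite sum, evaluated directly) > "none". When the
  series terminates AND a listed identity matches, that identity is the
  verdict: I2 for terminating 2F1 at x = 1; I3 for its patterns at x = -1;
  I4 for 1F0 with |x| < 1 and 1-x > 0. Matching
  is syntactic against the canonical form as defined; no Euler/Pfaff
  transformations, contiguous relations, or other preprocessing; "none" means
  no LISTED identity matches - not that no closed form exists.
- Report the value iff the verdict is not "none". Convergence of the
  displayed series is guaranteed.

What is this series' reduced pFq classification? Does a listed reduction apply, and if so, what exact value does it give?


Structural cue: t_0 = -1 here, and the two k-th powers (prefactor -1) combine into one argument.
Step ratio: r(k) = -1 * (k-2) (k+2) / [(k+5) (k+1)] - rational; roots negated = parameters, x = -1, C = -1.

Reduced: x = -1, 2F1, upper = {-2, 2}, lower = {5}, C = -1. Verdict (x = -1): Kummer's theorem (I3) applies (x = -1; c = 5 equals 1+a-b for upper {-2, 2}: listed pattern). Hence: -2.


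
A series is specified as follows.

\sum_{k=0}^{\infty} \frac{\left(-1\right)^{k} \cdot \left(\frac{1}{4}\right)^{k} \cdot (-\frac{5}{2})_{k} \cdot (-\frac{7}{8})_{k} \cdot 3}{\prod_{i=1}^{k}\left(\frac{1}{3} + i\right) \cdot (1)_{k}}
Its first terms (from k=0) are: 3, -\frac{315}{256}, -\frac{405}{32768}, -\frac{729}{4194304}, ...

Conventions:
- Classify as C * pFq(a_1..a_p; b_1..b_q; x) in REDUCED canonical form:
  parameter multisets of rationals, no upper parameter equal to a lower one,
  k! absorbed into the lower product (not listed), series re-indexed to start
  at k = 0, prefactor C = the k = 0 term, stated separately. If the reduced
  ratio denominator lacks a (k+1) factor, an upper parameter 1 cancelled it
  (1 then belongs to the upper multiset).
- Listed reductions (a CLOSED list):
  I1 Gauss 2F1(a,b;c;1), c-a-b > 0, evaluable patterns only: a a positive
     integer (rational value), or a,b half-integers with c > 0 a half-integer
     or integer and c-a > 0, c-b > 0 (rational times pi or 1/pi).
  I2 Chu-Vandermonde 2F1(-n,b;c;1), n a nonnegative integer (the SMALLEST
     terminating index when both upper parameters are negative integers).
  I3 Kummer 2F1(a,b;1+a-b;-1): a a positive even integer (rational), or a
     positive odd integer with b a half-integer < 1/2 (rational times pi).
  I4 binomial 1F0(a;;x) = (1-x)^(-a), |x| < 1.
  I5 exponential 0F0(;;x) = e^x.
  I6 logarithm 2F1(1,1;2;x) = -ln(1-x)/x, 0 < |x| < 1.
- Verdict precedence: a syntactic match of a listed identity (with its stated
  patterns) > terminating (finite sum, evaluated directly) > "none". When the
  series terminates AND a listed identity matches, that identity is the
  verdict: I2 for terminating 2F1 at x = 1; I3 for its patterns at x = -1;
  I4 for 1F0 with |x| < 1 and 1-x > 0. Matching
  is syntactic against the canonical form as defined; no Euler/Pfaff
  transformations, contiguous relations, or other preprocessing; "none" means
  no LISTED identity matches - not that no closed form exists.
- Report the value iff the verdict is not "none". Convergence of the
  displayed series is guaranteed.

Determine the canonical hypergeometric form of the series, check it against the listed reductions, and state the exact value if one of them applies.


Prefactor 3, argument -\frac{1}{4}: 2F1 with upper {-\frac{5}{2}, -\frac{7}{8}} over lower {\frac{4}{3}}. Verdict: none. Every listed pattern misses the 2F1 form at -\frac{1}{4}, upper {-\frac{5}{2}, -\frac{7}{8}}.

Key step: with t_0 = 3, the (-1)^k factor (C = 3) folds into the argument's sign.
Adjacent-term ratio: r(k) = -\frac{1}{4} * (k-\frac{5}{2}) (k-\frac{7}{8}) / [(k+\frac{4}{3}) (k+1)] - rational; roots negated = parameters, x = -\frac{1}{4}, C = 3.


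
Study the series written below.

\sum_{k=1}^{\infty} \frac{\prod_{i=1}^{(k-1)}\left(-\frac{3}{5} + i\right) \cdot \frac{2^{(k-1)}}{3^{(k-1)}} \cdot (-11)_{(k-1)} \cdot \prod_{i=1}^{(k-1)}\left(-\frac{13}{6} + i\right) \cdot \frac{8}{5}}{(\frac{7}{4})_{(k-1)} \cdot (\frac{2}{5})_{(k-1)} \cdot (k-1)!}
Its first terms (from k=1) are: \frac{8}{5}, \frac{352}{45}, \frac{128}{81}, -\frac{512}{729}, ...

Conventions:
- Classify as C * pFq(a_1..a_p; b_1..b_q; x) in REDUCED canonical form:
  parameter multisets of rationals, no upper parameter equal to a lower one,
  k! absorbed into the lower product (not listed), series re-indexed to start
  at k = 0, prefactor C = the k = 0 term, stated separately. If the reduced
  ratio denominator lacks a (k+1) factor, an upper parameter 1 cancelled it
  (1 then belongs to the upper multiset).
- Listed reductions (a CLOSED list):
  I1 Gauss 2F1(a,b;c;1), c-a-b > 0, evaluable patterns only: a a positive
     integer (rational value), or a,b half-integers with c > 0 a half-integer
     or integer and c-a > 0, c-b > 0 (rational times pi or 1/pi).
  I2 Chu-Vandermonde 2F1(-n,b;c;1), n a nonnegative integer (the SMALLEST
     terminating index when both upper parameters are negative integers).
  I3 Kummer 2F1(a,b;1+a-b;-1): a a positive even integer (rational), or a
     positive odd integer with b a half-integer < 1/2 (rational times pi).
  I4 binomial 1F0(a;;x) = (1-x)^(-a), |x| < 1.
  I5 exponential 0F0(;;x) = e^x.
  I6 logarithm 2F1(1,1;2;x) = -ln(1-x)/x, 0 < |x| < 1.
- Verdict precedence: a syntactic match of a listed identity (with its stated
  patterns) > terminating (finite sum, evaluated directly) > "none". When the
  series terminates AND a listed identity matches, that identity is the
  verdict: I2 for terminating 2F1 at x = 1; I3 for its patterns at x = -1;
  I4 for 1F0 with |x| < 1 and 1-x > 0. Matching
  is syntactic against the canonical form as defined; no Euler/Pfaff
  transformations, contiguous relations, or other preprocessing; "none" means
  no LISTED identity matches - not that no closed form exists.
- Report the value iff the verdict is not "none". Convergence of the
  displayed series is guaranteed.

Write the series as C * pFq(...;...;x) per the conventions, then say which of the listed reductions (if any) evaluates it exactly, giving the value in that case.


With C = \frac{8}{5}: the canonical form is 2F1(-11, -\frac{7}{6}; \frac{7}{4}; \frac{2}{3}). Verdict: terminating - upper -11 stops the sum at k = 11; the 12 terms are added exactly. Exact value: \frac{3044173847523437264984}{288734593715887294755}.

Structural cue: t_0 being \frac{8}{5}, the two geometric factors (C = 8/5) combine into one argument.
Adjacent-term ratio: r(k) = \frac{2}{3} * (k-11) (k-\frac{7}{6}) / [(k+\frac{7}{4}) (k+1)] - poly over poly, x = \frac{2}{3} from leading terms; C = \frac{8}{5} at k = 0.


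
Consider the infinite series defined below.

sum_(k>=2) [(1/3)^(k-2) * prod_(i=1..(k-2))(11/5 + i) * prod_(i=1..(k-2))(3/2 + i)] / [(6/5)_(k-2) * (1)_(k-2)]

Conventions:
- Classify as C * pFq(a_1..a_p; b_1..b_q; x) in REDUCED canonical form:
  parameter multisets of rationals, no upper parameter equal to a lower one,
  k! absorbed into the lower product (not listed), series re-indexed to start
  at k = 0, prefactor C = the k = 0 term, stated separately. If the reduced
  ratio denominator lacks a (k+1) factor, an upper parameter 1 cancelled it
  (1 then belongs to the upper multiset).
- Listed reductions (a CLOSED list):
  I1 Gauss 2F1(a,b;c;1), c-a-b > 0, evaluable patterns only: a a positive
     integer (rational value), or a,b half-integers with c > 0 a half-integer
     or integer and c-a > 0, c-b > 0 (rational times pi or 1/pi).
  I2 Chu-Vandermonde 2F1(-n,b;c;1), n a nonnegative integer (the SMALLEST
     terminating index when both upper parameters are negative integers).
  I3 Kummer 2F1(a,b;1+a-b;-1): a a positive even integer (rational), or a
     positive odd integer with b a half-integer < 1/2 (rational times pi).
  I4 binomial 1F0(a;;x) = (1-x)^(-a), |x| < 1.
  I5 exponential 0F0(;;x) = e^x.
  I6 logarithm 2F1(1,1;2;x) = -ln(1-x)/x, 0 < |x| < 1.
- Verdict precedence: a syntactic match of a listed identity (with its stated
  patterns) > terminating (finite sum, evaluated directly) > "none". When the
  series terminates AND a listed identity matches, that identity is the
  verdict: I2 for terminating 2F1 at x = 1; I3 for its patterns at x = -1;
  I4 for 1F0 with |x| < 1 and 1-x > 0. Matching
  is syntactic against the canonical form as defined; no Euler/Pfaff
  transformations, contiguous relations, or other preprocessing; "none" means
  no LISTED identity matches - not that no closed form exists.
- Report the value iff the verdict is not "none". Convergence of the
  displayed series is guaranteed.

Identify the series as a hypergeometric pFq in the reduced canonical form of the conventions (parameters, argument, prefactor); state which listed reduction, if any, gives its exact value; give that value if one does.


Reduced: x = 1/3, 2F1, upper = {5/2, 16/5}, lower = {6/5}, C = 1. Verdict: no listed reduction: x = 1/3 and upper {5/2, 16/5} fail every I1-I6 pattern.

Structural cue: t_0 = 1 here, and (1)_k (prefactor 1) is k! itself.
Step ratio: r(k) = (1/3) * (k+5/2) (k+16/5) / [(k+6/5) (k+1)] ; factor over Q: parameters, x = (1/3), and C = 1.


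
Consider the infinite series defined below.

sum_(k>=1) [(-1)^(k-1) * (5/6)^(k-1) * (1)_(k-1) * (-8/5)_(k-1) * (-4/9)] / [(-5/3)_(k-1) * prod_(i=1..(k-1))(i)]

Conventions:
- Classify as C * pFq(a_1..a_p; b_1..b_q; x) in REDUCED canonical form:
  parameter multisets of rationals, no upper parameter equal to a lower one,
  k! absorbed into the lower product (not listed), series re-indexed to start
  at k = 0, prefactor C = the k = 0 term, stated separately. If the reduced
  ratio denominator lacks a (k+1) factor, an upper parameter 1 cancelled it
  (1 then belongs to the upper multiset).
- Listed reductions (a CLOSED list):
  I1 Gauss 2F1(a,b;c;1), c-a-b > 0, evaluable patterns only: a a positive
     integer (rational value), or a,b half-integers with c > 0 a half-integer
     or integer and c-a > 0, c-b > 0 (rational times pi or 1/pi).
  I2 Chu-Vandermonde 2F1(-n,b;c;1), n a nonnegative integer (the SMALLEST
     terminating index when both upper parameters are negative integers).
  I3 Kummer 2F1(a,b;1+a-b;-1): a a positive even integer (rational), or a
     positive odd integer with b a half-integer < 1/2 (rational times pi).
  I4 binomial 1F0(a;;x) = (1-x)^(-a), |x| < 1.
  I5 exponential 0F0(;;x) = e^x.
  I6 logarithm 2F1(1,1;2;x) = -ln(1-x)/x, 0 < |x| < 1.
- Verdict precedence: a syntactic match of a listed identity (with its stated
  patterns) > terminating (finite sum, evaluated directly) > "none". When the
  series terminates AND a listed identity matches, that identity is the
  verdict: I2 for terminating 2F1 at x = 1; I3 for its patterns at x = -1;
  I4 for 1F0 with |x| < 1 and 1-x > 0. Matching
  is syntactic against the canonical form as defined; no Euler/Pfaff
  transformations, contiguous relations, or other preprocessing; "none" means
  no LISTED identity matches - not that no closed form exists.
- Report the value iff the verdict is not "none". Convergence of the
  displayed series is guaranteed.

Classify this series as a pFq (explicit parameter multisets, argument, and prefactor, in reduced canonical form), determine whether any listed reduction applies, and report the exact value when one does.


Reduced: x = -5/6, 2F1, upper = {-8/5, 1}, lower = {-5/3}, C = -4/9. Verdict: none. A 2F1 with upper {-8/5, 1} fits none of I1-I6 at x = -5/6; the sum runs forever.

Key step: t_0 = -4/9 here, and the product of the first k integers (prefactor -4/9) is k!.
Term ratio: r(k) = (-5/6) * (k-8/5) (k+1) / [(k-5/3) (k+1)] - rational in k, leading ratio (-5/6); with t_0 = -4/9, classification follows.


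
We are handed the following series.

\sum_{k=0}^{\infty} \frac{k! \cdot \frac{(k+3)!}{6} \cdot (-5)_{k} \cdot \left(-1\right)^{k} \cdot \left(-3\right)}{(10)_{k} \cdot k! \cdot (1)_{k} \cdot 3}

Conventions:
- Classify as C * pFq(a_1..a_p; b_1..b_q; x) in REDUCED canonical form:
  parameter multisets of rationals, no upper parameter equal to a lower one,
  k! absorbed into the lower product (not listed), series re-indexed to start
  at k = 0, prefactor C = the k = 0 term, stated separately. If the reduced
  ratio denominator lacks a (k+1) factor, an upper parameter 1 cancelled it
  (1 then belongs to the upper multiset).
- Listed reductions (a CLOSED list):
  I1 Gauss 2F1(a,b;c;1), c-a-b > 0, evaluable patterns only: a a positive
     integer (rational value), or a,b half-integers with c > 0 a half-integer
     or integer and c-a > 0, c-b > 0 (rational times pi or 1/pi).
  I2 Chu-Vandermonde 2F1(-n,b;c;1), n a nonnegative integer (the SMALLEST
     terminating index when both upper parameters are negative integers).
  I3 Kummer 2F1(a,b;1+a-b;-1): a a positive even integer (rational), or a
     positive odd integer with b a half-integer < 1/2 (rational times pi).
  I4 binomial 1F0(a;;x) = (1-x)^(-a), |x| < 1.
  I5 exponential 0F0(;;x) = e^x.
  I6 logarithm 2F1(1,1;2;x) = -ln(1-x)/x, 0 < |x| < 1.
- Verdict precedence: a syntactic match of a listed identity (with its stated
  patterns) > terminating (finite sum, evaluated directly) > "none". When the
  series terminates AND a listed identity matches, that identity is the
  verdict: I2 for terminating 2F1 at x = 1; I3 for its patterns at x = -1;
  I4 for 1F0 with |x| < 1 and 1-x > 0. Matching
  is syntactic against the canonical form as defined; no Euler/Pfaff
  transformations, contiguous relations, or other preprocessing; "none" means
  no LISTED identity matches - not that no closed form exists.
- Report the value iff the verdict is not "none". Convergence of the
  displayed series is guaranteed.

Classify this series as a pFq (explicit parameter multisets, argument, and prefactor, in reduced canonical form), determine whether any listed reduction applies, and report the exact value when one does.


This is -1 * 2F1(-5, 4; 10; -1) in reduced canonical form. Verdict: Kummer's theorem (I3) applies (x = -1; c = 10 equals 1+a-b for upper {-5, 4}: listed pattern). Value: -6.

Key observation: t_0 being -1, the factorial ratio (prefactor -1) (k+a-1)!/(a-1)! is a rising factorial (a)_k.
Term ratio: r(k) = -1 * (k-5) (k+4) / [(k+10) (k+1)] - rational; roots negated = parameters, x = -1, C = -1.


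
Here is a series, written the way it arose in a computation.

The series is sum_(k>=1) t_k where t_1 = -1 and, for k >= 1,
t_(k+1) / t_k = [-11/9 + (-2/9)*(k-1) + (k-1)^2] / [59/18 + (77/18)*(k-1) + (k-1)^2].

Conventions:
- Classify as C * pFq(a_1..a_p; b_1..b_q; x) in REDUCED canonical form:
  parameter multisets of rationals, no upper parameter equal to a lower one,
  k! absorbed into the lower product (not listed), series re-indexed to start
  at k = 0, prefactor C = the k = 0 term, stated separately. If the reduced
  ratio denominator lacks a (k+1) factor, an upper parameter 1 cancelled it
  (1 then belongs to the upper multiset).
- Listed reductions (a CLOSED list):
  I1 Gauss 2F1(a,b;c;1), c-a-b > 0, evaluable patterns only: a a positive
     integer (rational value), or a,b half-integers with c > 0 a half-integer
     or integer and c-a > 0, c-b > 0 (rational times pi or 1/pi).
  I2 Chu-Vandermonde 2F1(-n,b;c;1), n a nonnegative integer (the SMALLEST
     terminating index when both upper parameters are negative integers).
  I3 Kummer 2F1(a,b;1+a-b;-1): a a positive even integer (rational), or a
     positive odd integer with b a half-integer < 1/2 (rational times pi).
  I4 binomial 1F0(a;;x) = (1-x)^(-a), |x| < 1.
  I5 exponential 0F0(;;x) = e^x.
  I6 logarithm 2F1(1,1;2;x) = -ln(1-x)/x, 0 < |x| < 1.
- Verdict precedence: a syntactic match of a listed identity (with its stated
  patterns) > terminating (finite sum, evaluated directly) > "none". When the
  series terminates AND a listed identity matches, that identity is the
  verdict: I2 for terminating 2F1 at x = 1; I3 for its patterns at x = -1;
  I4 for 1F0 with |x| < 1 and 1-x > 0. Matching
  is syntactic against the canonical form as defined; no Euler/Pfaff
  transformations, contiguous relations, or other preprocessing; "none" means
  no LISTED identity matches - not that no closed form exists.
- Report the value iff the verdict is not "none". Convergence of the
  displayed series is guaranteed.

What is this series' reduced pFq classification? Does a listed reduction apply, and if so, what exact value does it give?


At argument 1: a 2F1 with upper {-11/9, 1}, lower {59/18}, scaled by C = -1. Verdict: Gauss's theorem (I1) applies (x = 1: the Gamma ratio telescopes since c-a-b = 7/2 > 0 and a = 1 in Z>0). Its exact value is -41/63.

The tell: x = 1 and factor the ratio over Q (prefactor -1): negated roots = parameters.
Term ratio: r(k) = 1 * (k-11/9) (k+1) / [(k+59/18) (k+1)] - rational in k. x = 1; t_0 = -1; negate the roots.


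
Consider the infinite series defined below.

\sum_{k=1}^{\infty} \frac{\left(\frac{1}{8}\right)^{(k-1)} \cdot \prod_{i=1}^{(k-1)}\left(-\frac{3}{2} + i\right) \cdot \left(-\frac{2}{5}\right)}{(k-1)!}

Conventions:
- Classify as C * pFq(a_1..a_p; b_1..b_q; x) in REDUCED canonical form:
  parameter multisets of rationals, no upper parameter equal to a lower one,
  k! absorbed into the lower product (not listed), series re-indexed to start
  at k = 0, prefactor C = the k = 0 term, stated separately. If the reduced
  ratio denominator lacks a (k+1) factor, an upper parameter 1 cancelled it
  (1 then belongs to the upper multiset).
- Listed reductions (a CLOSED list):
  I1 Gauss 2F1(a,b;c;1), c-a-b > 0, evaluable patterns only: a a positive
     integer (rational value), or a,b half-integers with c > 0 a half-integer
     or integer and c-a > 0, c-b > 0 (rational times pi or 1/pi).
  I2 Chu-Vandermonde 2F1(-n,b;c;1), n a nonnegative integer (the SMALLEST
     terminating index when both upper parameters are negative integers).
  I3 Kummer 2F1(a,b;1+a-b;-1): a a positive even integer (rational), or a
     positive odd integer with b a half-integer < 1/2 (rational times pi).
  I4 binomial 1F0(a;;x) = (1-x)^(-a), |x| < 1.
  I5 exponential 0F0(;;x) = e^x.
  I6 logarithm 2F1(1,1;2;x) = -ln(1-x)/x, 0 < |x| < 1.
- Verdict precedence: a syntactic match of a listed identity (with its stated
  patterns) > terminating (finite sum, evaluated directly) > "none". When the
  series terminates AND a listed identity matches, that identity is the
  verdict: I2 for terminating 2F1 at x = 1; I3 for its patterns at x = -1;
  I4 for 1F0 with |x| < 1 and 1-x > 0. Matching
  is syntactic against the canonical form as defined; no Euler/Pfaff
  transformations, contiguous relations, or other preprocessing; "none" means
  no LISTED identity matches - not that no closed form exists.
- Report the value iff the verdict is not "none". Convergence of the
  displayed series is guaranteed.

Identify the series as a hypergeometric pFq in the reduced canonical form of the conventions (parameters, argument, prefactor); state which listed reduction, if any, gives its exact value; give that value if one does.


With C = -\frac{2}{5}: the canonical form is 1F0(-\frac{1}{2}; -; \frac{1}{8}). Verdict: binomial (I4) matches (the 1F0 binomial series: exponent 1/2, x = \frac{1}{8}). Sum: \left(-\frac{2}{5}\right) \cdot \left(\frac{7}{8}\right)^{\frac{1}{2}}.

Key observation: with t_0 = -\frac{2}{5}, the running product (C = -2/5) telescopes to a rising factorial.
Step ratio: r(k) = \frac{1}{8} * (k-\frac{1}{2}) / [(k+1)] - rational in k. x = \frac{1}{8}; t_0 = -\frac{2}{5}; negate the roots.


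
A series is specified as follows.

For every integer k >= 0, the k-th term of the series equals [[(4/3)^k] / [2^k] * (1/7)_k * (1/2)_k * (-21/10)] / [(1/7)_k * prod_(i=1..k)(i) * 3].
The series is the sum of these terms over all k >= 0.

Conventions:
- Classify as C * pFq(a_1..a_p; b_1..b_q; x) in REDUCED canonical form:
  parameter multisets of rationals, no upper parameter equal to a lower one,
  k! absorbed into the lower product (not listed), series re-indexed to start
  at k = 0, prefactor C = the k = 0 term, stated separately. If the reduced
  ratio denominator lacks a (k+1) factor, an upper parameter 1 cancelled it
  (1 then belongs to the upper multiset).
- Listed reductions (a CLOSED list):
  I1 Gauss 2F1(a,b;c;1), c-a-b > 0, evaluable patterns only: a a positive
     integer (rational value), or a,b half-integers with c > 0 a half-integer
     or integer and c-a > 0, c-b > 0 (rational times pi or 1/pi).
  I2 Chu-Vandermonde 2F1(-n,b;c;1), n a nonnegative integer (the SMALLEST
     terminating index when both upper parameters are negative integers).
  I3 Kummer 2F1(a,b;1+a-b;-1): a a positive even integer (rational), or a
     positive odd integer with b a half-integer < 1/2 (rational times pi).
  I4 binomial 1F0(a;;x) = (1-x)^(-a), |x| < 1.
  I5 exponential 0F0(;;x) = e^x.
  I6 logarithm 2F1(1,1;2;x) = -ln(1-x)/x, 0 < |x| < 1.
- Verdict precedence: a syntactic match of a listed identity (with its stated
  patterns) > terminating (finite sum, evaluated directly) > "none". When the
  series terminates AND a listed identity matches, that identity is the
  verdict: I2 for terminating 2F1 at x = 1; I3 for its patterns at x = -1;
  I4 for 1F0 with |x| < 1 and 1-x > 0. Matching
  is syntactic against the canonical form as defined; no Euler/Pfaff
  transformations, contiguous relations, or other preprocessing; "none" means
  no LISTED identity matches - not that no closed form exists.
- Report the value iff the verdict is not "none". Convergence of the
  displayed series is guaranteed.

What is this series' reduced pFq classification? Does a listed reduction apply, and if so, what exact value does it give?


At argument 2/3: a 1F0 with upper {1/2}, lower {-}, scaled by C = -7/10. Verdict: this is the I4 binomial reduction (the 1F0 binomial series: exponent -1/2, x = 2/3). Sum: (-7/10) * (1/3)^(-1/2).

Structural cue: x = (2/3) and the parameter 1/7 appears in both the upper and lower lists and cancels.
Ratio: r(k) = (2/3) * (k+1/2) / [(k+1)] - rational in k, leading ratio (2/3); with t_0 = -7/10, classification follows.


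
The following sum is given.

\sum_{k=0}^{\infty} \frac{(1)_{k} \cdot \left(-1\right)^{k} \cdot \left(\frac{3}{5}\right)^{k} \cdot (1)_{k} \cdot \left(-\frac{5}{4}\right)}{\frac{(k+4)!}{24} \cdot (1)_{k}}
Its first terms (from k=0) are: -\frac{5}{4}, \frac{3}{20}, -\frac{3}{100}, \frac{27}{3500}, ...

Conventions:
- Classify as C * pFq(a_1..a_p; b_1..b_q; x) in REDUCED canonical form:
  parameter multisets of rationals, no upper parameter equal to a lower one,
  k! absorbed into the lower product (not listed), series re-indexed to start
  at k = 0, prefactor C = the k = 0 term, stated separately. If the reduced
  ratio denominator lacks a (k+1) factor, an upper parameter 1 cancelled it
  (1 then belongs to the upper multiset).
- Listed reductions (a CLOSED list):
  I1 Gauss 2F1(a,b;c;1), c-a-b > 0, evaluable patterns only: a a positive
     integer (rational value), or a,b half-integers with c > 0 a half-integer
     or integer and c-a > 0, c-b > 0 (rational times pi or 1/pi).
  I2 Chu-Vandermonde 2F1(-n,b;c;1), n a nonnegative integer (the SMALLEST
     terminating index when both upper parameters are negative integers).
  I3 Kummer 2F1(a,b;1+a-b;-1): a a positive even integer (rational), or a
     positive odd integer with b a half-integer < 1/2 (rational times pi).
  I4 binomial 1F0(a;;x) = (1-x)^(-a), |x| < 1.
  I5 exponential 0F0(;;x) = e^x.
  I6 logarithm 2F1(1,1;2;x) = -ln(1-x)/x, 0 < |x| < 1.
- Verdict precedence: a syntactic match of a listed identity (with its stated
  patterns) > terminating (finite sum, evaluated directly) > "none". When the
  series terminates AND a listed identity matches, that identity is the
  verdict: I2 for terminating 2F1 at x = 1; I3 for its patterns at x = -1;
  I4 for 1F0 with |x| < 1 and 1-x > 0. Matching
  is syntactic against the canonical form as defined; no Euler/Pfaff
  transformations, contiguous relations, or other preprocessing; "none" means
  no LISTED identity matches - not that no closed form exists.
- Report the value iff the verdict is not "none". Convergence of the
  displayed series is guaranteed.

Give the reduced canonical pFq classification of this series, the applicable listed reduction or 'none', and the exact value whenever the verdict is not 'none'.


At argument -\frac{3}{5}: a 2F1 with upper {1, 1}, lower {5}, scaled by C = -\frac{5}{4}. Verdict: none - this 2F1 at x = -\frac{3}{5} matches no listed pattern, and upper {1, 1} holds no stopper.

Key step: with t_0 = -\frac{5}{4}, the (-1)^k factor (C = -5/4) folds into the argument's sign.
Ratio: r(k) = -\frac{3}{5} * (k+1) (k+1) / [(k+5) (k+1)] - rational in k, leading ratio -\frac{3}{5}; with t_0 = -\frac{5}{4}, classification follows.


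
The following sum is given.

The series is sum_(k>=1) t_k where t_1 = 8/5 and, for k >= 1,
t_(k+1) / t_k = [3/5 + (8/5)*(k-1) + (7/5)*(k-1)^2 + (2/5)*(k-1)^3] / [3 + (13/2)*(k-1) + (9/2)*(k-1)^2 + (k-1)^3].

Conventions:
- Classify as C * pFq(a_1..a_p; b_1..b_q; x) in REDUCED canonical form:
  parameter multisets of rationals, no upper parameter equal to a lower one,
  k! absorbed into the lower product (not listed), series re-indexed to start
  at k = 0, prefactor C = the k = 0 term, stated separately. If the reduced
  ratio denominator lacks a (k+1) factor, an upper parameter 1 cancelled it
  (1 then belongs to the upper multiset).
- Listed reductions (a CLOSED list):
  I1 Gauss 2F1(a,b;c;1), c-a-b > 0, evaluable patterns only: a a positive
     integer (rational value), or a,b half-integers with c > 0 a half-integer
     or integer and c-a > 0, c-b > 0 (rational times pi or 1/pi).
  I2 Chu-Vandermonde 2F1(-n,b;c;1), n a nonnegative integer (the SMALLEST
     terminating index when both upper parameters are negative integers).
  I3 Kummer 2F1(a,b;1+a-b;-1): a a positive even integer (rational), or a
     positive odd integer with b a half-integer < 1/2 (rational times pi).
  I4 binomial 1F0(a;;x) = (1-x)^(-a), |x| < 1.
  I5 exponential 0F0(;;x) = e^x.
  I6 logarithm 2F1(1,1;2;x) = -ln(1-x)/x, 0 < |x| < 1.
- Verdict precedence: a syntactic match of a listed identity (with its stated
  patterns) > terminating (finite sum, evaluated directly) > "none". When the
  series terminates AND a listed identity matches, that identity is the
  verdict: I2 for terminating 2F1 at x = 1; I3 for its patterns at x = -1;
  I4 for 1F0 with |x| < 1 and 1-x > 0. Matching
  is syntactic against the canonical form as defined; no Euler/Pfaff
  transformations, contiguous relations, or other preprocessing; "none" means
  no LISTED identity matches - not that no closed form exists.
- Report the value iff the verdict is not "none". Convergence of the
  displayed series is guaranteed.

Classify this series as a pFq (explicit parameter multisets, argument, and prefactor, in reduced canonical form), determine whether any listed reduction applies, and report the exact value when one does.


Reduced: x = 2/5, 2F1, upper = {1, 1}, lower = {2}, C = 8/5. Verdict: logarithm (I6) matches (the logarithm: parameters (1,1;2), x = 2/5). Exact value: (-4) * ln(3/5).

First insight: with t_0 = 8/5, the ratio is unreduced: k + 3/2 divides both sides (C = 8/5, x = 2/5).
Term ratio: r(k) = (2/5) * (k+1) (k+1) / [(k+2) (k+1)] - poly over poly, x = (2/5) from leading terms; C = 8/5 at k = 0.


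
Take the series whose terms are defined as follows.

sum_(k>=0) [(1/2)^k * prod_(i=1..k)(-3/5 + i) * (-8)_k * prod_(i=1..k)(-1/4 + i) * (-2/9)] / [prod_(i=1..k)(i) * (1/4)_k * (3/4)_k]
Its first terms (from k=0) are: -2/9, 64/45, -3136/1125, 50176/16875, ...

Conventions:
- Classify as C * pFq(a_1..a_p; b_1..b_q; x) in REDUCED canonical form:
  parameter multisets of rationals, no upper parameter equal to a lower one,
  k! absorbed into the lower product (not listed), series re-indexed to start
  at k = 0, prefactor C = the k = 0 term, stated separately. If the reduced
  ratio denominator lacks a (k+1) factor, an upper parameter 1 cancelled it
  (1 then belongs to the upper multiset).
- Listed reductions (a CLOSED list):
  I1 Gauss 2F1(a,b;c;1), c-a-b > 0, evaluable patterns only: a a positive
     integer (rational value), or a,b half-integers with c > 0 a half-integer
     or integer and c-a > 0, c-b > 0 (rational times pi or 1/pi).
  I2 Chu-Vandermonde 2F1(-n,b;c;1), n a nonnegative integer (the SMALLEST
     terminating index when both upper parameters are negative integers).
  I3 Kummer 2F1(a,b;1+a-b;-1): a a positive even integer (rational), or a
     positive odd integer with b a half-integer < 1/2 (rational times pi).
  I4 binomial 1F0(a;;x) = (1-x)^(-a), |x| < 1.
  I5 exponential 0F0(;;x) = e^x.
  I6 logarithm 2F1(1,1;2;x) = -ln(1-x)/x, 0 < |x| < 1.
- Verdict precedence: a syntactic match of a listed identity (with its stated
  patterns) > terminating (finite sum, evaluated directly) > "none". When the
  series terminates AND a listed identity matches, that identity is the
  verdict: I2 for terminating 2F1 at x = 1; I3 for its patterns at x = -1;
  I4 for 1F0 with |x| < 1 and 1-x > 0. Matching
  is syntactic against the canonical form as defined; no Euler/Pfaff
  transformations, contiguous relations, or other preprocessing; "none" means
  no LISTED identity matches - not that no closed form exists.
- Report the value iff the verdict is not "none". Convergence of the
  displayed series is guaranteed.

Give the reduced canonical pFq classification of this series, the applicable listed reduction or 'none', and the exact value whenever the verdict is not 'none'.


Canonical form: C = -2/9 times 2F1 with upper {-8, 2/5}, lower {1/4}, x = 1/2. Verdict: terminating - the sum ends at index 8 because -8 is a negative integer; exact evaluation follows. Its exact value is 33859816258/497021484375.

Key observation: t_0 = -2/9 here, and the running product (C = -2/9) telescopes to a rising factorial.
Ratio: r(k) = (1/2) * (k-8) (k+2/5) / [(k+1/4) (k+1)] - rational; roots negated = parameters, x = (1/2), C = -2/9.


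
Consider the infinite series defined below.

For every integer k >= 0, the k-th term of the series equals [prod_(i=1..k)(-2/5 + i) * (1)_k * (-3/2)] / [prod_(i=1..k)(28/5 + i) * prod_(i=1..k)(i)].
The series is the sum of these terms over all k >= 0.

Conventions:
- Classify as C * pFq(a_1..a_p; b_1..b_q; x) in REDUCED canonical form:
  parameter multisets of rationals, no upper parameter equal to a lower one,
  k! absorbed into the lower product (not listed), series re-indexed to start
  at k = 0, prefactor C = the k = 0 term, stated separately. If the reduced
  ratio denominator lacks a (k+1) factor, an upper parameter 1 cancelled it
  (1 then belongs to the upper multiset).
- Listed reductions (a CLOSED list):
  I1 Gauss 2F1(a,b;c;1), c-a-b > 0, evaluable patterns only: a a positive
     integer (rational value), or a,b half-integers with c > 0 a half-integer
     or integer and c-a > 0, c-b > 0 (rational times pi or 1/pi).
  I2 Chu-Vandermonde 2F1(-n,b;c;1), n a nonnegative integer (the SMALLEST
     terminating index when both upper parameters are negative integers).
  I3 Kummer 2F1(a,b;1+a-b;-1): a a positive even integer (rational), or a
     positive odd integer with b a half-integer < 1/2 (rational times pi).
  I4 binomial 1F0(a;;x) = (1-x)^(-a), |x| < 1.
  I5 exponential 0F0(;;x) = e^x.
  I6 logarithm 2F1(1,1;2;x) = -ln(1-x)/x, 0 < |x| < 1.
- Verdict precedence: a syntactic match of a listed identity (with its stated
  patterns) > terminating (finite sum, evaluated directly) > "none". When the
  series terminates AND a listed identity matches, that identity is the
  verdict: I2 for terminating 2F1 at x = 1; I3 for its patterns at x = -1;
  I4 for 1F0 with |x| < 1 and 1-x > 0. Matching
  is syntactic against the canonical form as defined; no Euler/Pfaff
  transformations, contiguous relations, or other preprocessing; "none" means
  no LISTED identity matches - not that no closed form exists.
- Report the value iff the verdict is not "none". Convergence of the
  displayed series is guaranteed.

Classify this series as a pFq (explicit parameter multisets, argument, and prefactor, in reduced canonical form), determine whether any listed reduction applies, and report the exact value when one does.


x = 1 here; the reduced form reads 2F1, upper {3/5, 1}, lower {33/5}, C = -3/2. Verdict: Gauss (I1, integer-parameter pattern) fires (x = 1: the Gamma ratio telescopes since c-a-b = 5 > 0 and a = 1 in Z>0). Sum: -42/25.

Key observation: x = 1 and the product of the first k integers (C = -3/2, x = 1) is k!.
Step ratio: r(k) = 1 * (k+3/5) (k+1) / [(k+33/5) (k+1)] - rational in k. x = 1; t_0 = -3/2; negate the roots.


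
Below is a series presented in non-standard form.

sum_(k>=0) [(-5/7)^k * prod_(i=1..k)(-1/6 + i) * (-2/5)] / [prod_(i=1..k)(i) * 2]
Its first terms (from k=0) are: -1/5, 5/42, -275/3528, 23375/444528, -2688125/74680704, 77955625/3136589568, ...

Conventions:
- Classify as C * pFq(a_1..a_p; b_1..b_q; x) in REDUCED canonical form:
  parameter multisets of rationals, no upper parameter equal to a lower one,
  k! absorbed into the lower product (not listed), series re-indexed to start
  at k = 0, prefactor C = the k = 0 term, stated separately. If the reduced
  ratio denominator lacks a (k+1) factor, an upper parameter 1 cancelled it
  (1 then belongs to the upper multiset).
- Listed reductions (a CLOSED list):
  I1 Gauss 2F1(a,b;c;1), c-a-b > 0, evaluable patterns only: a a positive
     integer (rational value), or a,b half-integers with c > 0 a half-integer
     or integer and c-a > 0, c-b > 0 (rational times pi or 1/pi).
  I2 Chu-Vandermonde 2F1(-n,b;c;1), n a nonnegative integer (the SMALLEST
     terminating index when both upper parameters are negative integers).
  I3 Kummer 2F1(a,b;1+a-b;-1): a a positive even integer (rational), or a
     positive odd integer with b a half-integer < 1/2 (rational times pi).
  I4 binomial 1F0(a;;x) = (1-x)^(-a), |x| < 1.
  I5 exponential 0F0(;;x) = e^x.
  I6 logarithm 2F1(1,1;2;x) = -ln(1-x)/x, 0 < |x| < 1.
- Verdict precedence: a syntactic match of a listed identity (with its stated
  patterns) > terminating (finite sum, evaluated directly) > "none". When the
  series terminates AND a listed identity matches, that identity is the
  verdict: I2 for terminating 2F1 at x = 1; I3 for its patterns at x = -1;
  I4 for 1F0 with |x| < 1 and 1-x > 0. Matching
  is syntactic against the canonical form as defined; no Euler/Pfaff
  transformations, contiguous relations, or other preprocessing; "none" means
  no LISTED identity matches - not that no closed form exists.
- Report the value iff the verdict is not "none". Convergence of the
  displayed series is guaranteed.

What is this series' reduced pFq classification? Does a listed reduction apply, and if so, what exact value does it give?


This is -1/5 * 1F0(5/6; -; -5/7) in reduced canonical form. Verdict: binomial (I4) applies (the 1F0 binomial series: exponent -5/6, x = -5/7). Its exact value is (-1/5) * (12/7)^(-5/6).

Structural cue: t_0 being -1/5, the constant factors (prefactor -1/5) combine into one prefactor.
Ratio: r(k) = (-5/7) * (k+5/6) / [(k+1)] ; factor over Q: parameters, x = (-5/7), and C = -1/5.


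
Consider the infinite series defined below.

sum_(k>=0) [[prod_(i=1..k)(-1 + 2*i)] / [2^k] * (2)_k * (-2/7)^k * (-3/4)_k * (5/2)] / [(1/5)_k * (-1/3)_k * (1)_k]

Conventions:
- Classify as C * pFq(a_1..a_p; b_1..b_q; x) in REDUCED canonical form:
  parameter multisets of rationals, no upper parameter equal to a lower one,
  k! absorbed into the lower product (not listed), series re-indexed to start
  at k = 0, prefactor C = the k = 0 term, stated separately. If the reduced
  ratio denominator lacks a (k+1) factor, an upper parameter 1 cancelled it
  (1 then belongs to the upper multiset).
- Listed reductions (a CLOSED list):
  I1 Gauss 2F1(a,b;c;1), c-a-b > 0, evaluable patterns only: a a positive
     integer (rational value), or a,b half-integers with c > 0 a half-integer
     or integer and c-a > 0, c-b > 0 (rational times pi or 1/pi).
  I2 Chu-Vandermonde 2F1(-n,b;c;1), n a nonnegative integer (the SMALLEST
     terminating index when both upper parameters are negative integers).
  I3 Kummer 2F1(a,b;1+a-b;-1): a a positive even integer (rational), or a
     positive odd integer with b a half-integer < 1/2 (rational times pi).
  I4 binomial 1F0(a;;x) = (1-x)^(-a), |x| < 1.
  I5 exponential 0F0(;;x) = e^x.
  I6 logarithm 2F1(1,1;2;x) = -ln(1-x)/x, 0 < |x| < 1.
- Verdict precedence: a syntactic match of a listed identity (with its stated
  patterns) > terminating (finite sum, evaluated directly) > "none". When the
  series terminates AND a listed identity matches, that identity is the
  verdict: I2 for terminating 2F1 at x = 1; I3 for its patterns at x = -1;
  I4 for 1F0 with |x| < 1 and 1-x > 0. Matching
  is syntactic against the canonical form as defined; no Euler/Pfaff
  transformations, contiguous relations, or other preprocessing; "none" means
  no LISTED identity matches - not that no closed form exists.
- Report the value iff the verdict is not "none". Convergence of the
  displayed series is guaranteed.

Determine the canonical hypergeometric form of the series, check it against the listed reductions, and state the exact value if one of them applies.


Prefactor 5/2, argument -2/7: 3F2 with upper {-3/4, 1/2, 2} over lower {-1/3, 1/5}. Verdict: none here - no I1-I6 shape fits x = -2/7 with lower {-1/3, 1/5}.

Key step: from the first term 5/2: the odd product 1*3*...*(2k-1) (C = 5/2, x = -2/7) is 2^k (1/2)_k.
Term ratio: r(k) = (-2/7) * (k-3/4) (k+1/2) (k+2) / [(k-1/3) (k+1/5) (k+1)] ; factor over Q: parameters, x = (-2/7), and C = 5/2.
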